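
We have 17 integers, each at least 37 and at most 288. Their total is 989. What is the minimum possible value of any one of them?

To make one integer as small as possible, make the other 16 as large as possible.
The other 16 can take up 16 × 288 = 4608 ≥ 989 − 37, so one integer can sit at its floor of 37.
Achievable: one at 37 and the other 16 totalling 952, which fits since 16 × 37 ≤ 952 ≤ 16 × 288.

37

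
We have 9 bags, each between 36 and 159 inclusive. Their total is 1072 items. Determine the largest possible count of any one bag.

159

Maximizing one value means minimizing the remaining 8.
The other 8 contribute at least 8 × 36 = 288, leaving at most 1072 − 288 = 784.
But each bag is capped at 159, so the maximum is 159.
Achievable: one at 159 and the other 8 totalling 913, which fits since 8 × 36 ≤ 913 ≤ 8 × 159.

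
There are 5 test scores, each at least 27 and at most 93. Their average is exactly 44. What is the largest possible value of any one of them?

To make one score as large as possible, make the other 4 as small as possible.
The total is 5 × 44 = 220.
The other 4 contribute at least 4 × 27 = 108, leaving at most 220 − 108 = 112.
But each score is capped at 93, so the maximum is 93.
Achievable: one at 93 and the other 4 totalling 127, which fits since 4 × 27 ≤ 127 ≤ 4 × 93.

93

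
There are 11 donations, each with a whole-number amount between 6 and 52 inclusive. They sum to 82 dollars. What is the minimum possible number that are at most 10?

If only k of them are at most 10, the other 11 − k are at least 11, so the total is at least (11 − k)·11 + k·6.
This is ≤ 82, so (11 − k)·11 + 6k ≤ 82, which gives k ≥ 8.
Exactly 8 works: 8 values at 6 and 3 at 11 total 81; raise one of the low values by 1 (still ≤ 10) to hit 82.

8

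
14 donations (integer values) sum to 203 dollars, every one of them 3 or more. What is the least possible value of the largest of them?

The 14 values sum to 203, so their maximum is at least ⌈203/14⌉ = 15.
Achievable: 7 of them at 15 and 7 at 14 total 203.

15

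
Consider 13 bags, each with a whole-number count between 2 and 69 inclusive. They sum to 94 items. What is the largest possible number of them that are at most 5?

12

Suppose k of them are at most 5. Those contribute at most 5 each and the rest at most 69 each.
So the total is at most 5k + 69(13 − k) = 897 − 64k. This must still be ≥ 94, so k ≤ 12.
k = 12 is achieved by 12 values at 5 and 1 at 69, total 129; lower one of the 69's by 35 (still > 5) to reach 94.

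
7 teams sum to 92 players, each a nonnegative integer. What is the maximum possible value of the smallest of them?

13

The 7 values sum to 92, so their minimum is at most ⌊92/7⌋ = 13.
Equality holds with 6 values of 13 and 1 value of 14.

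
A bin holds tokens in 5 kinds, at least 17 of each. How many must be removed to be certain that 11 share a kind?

You could draw 10 of every kind without reaching 11 of any — 50 in all.
One more forces 11 of some kind, so 50 + 1 = 51.

51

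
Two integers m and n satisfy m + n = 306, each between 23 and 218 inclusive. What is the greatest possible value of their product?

With m + n fixed, mn peaks when the two are closest together.
Taking m = 153 and n = 153 (both in [23, 218]) gives mn = 23409.

23409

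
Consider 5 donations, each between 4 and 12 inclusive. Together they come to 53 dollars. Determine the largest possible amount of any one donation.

12

To make one donation as large as possible, make the other 4 as small as possible.
The other 4 contribute at least 4 × 4 = 16, leaving at most 53 − 16 = 37.
But each donation is capped at 12, so the maximum is 12.
Achievable: one at 12 and the other 4 totalling 41, which fits since 4 × 4 ≤ 41 ≤ 4 × 12.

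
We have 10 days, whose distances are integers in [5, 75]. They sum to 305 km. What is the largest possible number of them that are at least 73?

With k values at 73 or above and the rest at least 5, the sum is at least 50 + 68k.
Since the sum is 305, we need 68k ≤ 255, i.e. k ≤ 3.
k = 3 is achieved by 3 values at 73 and 7 at 5, total 254; add 51 to one value (staying below 73) to reach 305.

3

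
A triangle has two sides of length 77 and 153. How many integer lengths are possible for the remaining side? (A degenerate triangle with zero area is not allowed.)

The triangle inequality gives |77 − 153| < c < 77 + 153, i.e. 76 < c < 230.
So c can be any integer from 77 to 229: 153 values.

153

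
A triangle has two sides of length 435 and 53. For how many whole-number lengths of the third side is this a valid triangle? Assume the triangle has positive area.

105

The triangle inequality gives |435 − 53| < c < 435 + 53, i.e. 382 < c < 488.
So c can be any integer from 383 to 487: 105 values.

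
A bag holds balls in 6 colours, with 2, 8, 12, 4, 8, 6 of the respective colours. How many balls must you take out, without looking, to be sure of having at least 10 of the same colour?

In the worst case you take as many as possible of each colour without reaching 10: 2 + 8 + 9 + 4 + 8 + 6 = 37.
The next one must give 10 of some colour, so 37 + 1 = 38.

38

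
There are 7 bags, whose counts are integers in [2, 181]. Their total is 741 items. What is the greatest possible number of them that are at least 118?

6

Suppose k of them are at least 118. Those contribute at least 118 each and the other 7 − k at least 2 each.
So the total is at least 118k + 2(7 − k) = 14 + 116k. This must be ≤ 741, giving k ≤ 6.
k = 6 is achieved by 6 values at 118 and 1 at 2, total 710; add 31 to one value (staying below 118) to reach 741.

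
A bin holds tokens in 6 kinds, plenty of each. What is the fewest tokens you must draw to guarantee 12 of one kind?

You could draw 11 of every kind without reaching 12 of any — 66 in all.
One more forces 12 of some kind, so 66 + 1 = 67.

67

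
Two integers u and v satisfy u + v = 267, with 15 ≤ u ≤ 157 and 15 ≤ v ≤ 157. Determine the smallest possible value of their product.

uv = u(267 − u) is concave in u, so over [110, 157] it is minimized at an endpoint.
At the endpoint u = 110, v = 267 − 110 = 157, so uv = 110 × 157 = 17270.

17270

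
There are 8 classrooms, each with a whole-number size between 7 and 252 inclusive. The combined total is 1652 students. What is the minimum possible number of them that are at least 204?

If only k of them are at least 204, the other 8 − k are at most 203, so the total is at most k·252 + (8 − k)·203.
This must reach 1652, so k·252 + (8 − k)·203 ≥ 1652, giving k ≥ 1.
Exactly 1 works: 1 value at 252 and 7 at 203 total 1673; lower one of the high values by 21 (still ≥ 204) to hit 1652.

1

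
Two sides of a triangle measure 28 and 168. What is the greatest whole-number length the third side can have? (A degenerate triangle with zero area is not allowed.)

The third side must be less than 28 + 168 = 196.
The largest integer below 196 is 195.

195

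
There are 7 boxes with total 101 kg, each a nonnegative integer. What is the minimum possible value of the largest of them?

If every one of the 7 were at most 14, the total would be at most 7 × 14 = 98 < 101.
Achievable: 3 of them at 15 and 4 at 14 total 101.

15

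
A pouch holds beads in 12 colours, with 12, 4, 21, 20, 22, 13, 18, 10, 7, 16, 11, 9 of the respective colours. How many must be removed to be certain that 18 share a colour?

151

In the worst case you take as many as possible of each colour without reaching 18: 12 + 4 + 17 + 17 + 17 + 13 + 17 + 10 + 7 + 16 + 11 + 9 = 150.
The next one must give 18 of some colour, so 150 + 1 = 151.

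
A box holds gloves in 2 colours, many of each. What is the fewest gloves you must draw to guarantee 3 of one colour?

5

In the worst case you draw 2 of each of the 2 colours: 2 × 2 = 4.
One more forces 3 of some colour, so 4 + 1 = 5.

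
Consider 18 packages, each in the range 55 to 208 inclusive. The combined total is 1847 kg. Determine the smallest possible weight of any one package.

Minimizing one value means maximizing the remaining 17.
The other 17 can take up 17 × 208 = 3536 ≥ 1847 − 55, so one package can sit at its floor of 55.
Achievable: one at 55 and the other 17 totalling 1792, which fits since 17 × 55 ≤ 1792 ≤ 17 × 208.

55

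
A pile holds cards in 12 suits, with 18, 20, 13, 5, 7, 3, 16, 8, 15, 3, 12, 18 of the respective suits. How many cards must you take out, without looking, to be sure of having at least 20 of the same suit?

In the worst case you take as many as possible of each suit without reaching 20: 18 + 19 + 13 + 5 + 7 + 3 + 16 + 8 + 15 + 3 + 12 + 18 = 137.
The next one must give 20 of some suit, so 137 + 1 = 138.

138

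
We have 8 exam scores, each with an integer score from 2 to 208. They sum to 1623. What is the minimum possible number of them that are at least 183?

7

If only k of them are at least 183, the other 8 − k are at most 182, so the total is at most k·208 + (8 − k)·182.
This must reach 1623, so k·208 + (8 − k)·182 ≥ 1623, giving k ≥ 7.
Exactly 7 works: 7 values at 208 and 1 at 182 total 1638; lower one of the high values by 15 (still ≥ 183) to hit 1623.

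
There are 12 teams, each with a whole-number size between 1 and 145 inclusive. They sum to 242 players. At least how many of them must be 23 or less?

2

Each value above 23 is at least 24, contributing at least 24 − 1 = 23 above the floor 1.
The sum exceeds the floor total 12 by 230, so at most ⌊230/23⌋ = 10 exceed 23, and at least 2 are ≤ 23.
Exactly 2 works: 2 values at 1 and 10 at 24 total 242.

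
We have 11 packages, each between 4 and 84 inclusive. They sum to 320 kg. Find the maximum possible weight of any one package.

Maximizing one value means minimizing the remaining 10.
The other 10 contribute at least 10 × 4 = 40, leaving at most 320 − 40 = 280.
But each package is capped at 84, so the maximum is 84.
Achievable: one at 84 and the other 10 totalling 236, which fits since 10 × 4 ≤ 236 ≤ 10 × 84.

84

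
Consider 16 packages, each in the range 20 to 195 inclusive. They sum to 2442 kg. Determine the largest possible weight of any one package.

195

Maximizing one value means minimizing the remaining 15.
The other 15 contribute at least 15 × 20 = 300, leaving at most 2442 − 300 = 2142.
But each package is capped at 195, so the maximum is 195.
Achievable: one at 195 and the other 15 totalling 2247, which fits since 15 × 20 ≤ 2247 ≤ 15 × 195.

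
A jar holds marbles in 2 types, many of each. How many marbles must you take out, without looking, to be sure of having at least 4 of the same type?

In the worst case you draw 3 of each of the 2 types: 2 × 3 = 6.
One more forces 4 of some type, so 6 + 1 = 7.

7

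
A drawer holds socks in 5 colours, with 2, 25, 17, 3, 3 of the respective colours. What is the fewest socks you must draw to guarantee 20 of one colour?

45

In the worst case you take as many as possible of each colour without reaching 20: 2 + 19 + 17 + 3 + 3 = 44.
The next one must give 20 of some colour, so 44 + 1 = 45.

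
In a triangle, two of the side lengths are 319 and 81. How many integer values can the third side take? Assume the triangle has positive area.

The triangle inequality gives |319 − 81| < c < 319 + 81, i.e. 238 < c < 400.
So c can be any integer from 239 to 399: 161 values.

161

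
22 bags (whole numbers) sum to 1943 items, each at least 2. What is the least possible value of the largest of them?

89

The average is 1943/22 > 88, so not all 22 can be 88 or less; the largest is ≥ 89.
Equality holds with 7 values of 89 and 15 values of 88.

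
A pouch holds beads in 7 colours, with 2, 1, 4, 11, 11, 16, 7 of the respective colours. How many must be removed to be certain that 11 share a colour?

45

In the worst case you take as many as possible of each colour without reaching 11: 2 + 1 + 4 + 10 + 10 + 10 + 7 = 44.
The next one must give 11 of some colour, so 44 + 1 = 45.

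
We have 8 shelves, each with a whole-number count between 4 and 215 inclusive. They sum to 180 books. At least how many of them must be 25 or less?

2

If only k of them are at most 25, the other 8 − k are at least 26, so the total is at least (8 − k)·26 + k·4.
This is ≤ 180, so (8 − k)·26 + 4k ≤ 180, which gives k ≥ 2.
Exactly 2 works: 2 values at 4 and 6 at 26 total 164; raise one of the low values by 16 (still ≤ 25) to hit 180.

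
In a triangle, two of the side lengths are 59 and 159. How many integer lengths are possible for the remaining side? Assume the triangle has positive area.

117

The triangle inequality gives |59 − 159| < c < 59 + 159, i.e. 100 < c < 218.
So c can be any integer from 101 to 217: 117 values.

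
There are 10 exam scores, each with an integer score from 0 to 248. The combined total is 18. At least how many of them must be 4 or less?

7

Each value above 4 is at least 5, contributing at least 5 − 0 = 5 above the floor 0.
The sum exceeds the floor total 0 by 18, so at most ⌊18/5⌋ = 3 exceed 4, and at least 7 are ≤ 4.
Exactly 7 works: 7 values at 0 and 3 at 5 total 15; raise one of the low values by 3 (still ≤ 4) to hit 18.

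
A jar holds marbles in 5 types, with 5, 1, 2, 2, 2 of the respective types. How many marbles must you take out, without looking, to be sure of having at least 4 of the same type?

In the worst case you take as many as possible of each type without reaching 4: 3 + 1 + 2 + 2 + 2 = 10.
The next one must give 4 of some type, so 10 + 1 = 11.

11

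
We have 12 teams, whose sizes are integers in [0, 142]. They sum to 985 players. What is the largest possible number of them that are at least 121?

If k of the values are ≥ 121, the total is ≥ 121k + 0(12 − k).
Setting 121k + 0(12 − k) ≤ 985 gives 121k ≤ 985, so k ≤ 8.
k = 8 is achieved by 8 values at 121 and 4 at 0, total 968; add 17 to one value (staying below 121) to reach 985.

8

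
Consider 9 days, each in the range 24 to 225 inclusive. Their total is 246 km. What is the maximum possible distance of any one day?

Maximizing one value means minimizing the remaining 8.
The other 8 contribute at least 8 × 24 = 192, leaving at most 246 − 192 = 54.
Since 54 ≤ 225, this is achievable: one at 54 and 8 at 24.

54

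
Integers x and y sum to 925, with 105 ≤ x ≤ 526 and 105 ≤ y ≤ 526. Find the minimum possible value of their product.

Since x + y is fixed, pushing one of them to its bound minimizes the product.
At the endpoint x = 399, y = 925 − 399 = 526, so xy = 399 × 526 = 209874.

209874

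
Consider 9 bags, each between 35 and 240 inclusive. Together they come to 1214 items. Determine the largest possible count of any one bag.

To make one bag as large as possible, make the other 8 as small as possible.
The other 8 contribute at least 8 × 35 = 280, leaving at most 1214 − 280 = 934.
But each bag is capped at 240, so the maximum is 240.
Achievable: one at 240 and the other 8 totalling 974, which fits since 8 × 35 ≤ 974 ≤ 8 × 240.

240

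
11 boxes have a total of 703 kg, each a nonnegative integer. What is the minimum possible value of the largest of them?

If every one of the 11 were at most 63, the total would be at most 11 × 63 = 693 < 703.
Equality holds with 10 values of 64 and 1 value of 63.

64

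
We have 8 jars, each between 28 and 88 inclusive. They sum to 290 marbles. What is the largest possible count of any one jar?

88

Maximizing one value means minimizing the remaining 7.
The other 7 contribute at least 7 × 28 = 196, leaving at most 290 − 196 = 94.
But each jar is capped at 88, so the maximum is 88.
Achievable: one at 88 and the other 7 totalling 202, which fits since 7 × 28 ≤ 202 ≤ 7 × 88.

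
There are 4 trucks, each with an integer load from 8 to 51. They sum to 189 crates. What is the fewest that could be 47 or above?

Suppose at most 4 − j of them reach 47; then j values are ≤ 46 and the rest ≤ 51.
The total is then ≤ 46·j + 51·(4 − j) = 204 − 5j. For this to be ≥ 189 we need j ≤ 3, so at least 4 − 3 = 1 must reach 47.
Exactly 1 works: 1 value at 51 and 3 at 46 total 189.

1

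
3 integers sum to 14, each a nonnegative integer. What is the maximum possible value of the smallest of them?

4

The average is 14/3 < 5, so some value is ≤ 4.
Achievable: 1 of them at 4 and 2 at 5 total 14.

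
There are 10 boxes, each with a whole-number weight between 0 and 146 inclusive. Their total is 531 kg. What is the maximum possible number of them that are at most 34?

Suppose k of them are at most 34. Those contribute at most 34 each and the rest at most 146 each.
So the total is at most 34k + 146(10 − k) = 1460 − 112k. This must still be ≥ 531, so k ≤ 8.
k = 8 is achieved by 8 values at 34 and 2 at 146, total 564; lower one of the 146's by 33 (still > 34) to reach 531.

8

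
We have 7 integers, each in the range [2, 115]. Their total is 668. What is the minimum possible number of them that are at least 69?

Suppose at most 7 − j of them reach 69; then j values are ≤ 68 and the rest ≤ 115.
The total is then ≤ 68·j + 115·(7 − j) = 805 − 47j. For this to be ≥ 668 we need j ≤ 2, so at least 7 − 2 = 5 must reach 69.
Exactly 5 works: 5 values at 115 and 2 at 68 total 711; lower one of the high values by 43 (still ≥ 69) to hit 668.

5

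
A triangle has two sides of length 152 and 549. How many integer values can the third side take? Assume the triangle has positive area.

303

The triangle inequality gives |152 − 549| < c < 152 + 549, i.e. 397 < c < 701.
So c can be any integer from 398 to 700: 303 values.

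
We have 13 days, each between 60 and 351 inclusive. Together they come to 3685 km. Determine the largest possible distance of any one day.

To make one day as large as possible, make the other 12 as small as possible.
The other 12 contribute at least 12 × 60 = 720, leaving at most 3685 − 720 = 2965.
But each day is capped at 351, so the maximum is 351.
Achievable: one at 351 and the other 12 totalling 3334, which fits since 12 × 60 ≤ 3334 ≤ 12 × 351.

351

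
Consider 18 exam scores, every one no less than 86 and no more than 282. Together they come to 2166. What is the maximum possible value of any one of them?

Maximizing one value means minimizing the remaining 17.
The other 17 contribute at least 17 × 86 = 1462, leaving at most 2166 − 1462 = 704.
But each score is capped at 282, so the maximum is 282.
Achievable: one at 282 and the other 17 totalling 1884, which fits since 17 × 86 ≤ 1884 ≤ 17 × 282.

282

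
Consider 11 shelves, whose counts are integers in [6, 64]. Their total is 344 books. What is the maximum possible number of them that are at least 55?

5

Suppose k of them are at least 55. Those contribute at least 55 each and the other 11 − k at least 6 each.
So the total is at least 55k + 6(11 − k) = 66 + 49k. This must be ≤ 344, giving k ≤ 5.
k = 5 is achieved by 5 values at 55 and 6 at 6, total 311; add 33 to one value (staying below 55) to reach 344.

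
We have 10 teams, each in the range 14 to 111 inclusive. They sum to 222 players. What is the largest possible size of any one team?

96

Maximizing one value means minimizing the remaining 9.
The other 9 contribute at least 9 × 14 = 126, leaving at most 222 − 126 = 96.
Since 96 ≤ 111, this is achievable: one at 96 and 9 at 14.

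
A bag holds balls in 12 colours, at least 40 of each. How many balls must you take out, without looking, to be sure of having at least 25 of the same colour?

289

You could draw 24 of every colour without reaching 25 of any — 288 in all.
One more forces 25 of some colour, so 288 + 1 = 289.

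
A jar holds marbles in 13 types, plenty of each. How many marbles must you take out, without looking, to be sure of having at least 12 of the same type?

You could draw 11 of every type without reaching 12 of any — 143 in all.
One more forces 12 of some type, so 143 + 1 = 144.

144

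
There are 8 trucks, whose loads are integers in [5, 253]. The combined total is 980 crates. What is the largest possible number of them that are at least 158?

6

With k values at 158 or above and the rest at least 5, the sum is at least 40 + 153k.
Since the sum is 980, we need 153k ≤ 940, i.e. k ≤ 6.
k = 6 is achieved by 6 values at 158 and 2 at 5, total 958; add 22 to one value (staying below 158) to reach 980.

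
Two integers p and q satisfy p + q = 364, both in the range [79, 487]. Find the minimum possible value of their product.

Since p + q is fixed, pushing one of them to its bound minimizes the product.
The extreme feasible split is p = 79, q = 285, giving pq = 22515.

22515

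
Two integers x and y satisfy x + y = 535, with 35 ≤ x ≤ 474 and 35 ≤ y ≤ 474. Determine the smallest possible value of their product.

28914

For a fixed sum, xy is smallest when x and y are as far apart as possible.
The extreme feasible split is x = 61, y = 474, giving xy = 28914.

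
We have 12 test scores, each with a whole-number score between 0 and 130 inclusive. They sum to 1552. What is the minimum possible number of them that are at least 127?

If only k of them are at least 127, the other 12 − k are at most 126, so the total is at most k·130 + (12 − k)·126.
This must reach 1552, so k·130 + (12 − k)·126 ≥ 1552, giving k ≥ 10.
Exactly 10 works: 10 values at 130 and 2 at 126 total 1552.

10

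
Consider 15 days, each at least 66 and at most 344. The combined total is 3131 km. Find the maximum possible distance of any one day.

Maximizing one value means minimizing the remaining 14.
The other 14 contribute at least 14 × 66 = 924, leaving at most 3131 − 924 = 2207.
But each day is capped at 344, so the maximum is 344.
Achievable: one at 344 and the other 14 totalling 2787, which fits since 14 × 66 ≤ 2787 ≤ 14 × 344.

344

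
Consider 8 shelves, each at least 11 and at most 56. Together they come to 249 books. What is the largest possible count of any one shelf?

Maximizing one value means minimizing the remaining 7.
The other 7 contribute at least 7 × 11 = 77, leaving at most 249 − 77 = 172.
But each shelf is capped at 56, so the maximum is 56.
Achievable: one at 56 and the other 7 totalling 193, which fits since 7 × 11 ≤ 193 ≤ 7 × 56.

56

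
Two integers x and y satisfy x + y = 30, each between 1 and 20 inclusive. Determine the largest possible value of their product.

For a fixed sum, the product xy is largest when x and y are as close as possible.
Taking x = 15 and y = 15 (both in [1, 20]) gives xy = 225.

225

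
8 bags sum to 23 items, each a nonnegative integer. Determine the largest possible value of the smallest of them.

If every one of the 8 were at least 3, the total would be at least 8 × 3 = 24 > 23.
Achievable: 1 of them at 2 and 7 at 3 total 23.

2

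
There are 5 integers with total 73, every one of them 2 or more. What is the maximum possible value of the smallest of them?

The 5 values sum to 73, so their minimum is at most ⌊73/5⌋ = 14.
Taking 2 copies of 14 and 3 copies of 15 gives exactly 73, so 14 is attained.

14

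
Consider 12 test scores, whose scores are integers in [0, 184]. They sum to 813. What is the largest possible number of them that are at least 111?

Suppose k of them are at least 111. Those contribute at least 111 each and the other 12 − k at least 0 each.
So the total is at least 111k + 0(12 − k) = 0 + 111k. This must be ≤ 813, giving k ≤ 7.
k = 7 is achieved by 7 values at 111 and 5 at 0, total 777; add 36 to one value (staying below 111) to reach 813.

7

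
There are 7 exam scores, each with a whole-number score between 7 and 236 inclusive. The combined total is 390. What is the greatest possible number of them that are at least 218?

1

If k of the values are ≥ 218, the total is ≥ 218k + 7(7 − k).
Setting 218k + 7(7 − k) ≤ 390 gives 211k ≤ 341, so k ≤ 1.
k = 1 is achieved by 1 value at 218 and 6 at 7, total 260; add 130 to one value (staying below 218) to reach 390.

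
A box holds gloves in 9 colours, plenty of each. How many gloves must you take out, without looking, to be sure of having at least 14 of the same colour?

You could draw 13 of every colour without reaching 14 of any — 117 in all.
One more forces 14 of some colour, so 117 + 1 = 118.

118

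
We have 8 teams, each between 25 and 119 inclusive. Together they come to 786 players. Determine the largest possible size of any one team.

To make one team as large as possible, make the other 7 as small as possible.
The other 7 contribute at least 7 × 25 = 175, leaving at most 786 − 175 = 611.
But each team is capped at 119, so the maximum is 119.
Achievable: one at 119 and the other 7 totalling 667, which fits since 7 × 25 ≤ 667 ≤ 7 × 119.

119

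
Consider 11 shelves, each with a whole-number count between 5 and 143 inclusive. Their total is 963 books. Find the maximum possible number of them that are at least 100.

9

With k values at 100 or above and the rest at least 5, the sum is at least 55 + 95k.
Since the sum is 963, we need 95k ≤ 908, i.e. k ≤ 9.
k = 9 is achieved by 9 values at 100 and 2 at 5, total 910; add 53 to one value (staying below 100) to reach 963.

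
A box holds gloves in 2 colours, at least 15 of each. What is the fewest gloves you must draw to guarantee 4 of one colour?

In the worst case you draw 3 of each of the 2 colours: 2 × 3 = 6.
One more forces 4 of some colour, so 6 + 1 = 7.

7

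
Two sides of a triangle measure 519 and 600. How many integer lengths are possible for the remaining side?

1037

The triangle inequality gives |519 − 600| < c < 519 + 600, i.e. 81 < c < 1119.
So c can be any integer from 82 to 1118: 1037 values.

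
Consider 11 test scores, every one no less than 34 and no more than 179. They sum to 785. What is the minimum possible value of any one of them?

34

To make one score as small as possible, make the other 10 as large as possible.
The other 10 can take up 10 × 179 = 1790 ≥ 785 − 34, so one score can sit at its floor of 34.
Achievable: one at 34 and the other 10 totalling 751, which fits since 10 × 34 ≤ 751 ≤ 10 × 179.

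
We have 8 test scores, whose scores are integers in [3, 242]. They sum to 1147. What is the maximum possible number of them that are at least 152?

7

Suppose k of them are at least 152. Those contribute at least 152 each and the other 8 − k at least 3 each.
So the total is at least 152k + 3(8 − k) = 24 + 149k. This must be ≤ 1147, giving k ≤ 7.
k = 7 is achieved by 7 values at 152 and 1 at 3, total 1067; add 80 to one value (staying below 152) to reach 1147.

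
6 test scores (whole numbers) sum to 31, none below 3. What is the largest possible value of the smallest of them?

5

The 6 values sum to 31, so their minimum is at most ⌊31/6⌋ = 5.
Taking 5 copies of 5 and 1 copy of 6 gives exactly 31, so 5 is attained.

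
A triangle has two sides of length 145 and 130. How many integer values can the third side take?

259

The triangle inequality gives |145 − 130| < c < 145 + 130, i.e. 15 < c < 275.
So c can be any integer from 16 to 274: 259 values.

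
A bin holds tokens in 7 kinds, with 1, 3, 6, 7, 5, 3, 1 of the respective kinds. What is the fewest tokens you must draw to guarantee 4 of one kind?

18

In the worst case you take as many as possible of each kind without reaching 4: 1 + 3 + 3 + 3 + 3 + 3 + 1 = 17.
The next one must give 4 of some kind, so 17 + 1 = 18.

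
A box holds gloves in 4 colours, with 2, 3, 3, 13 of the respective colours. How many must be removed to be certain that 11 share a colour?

19

In the worst case you take as many as possible of each colour without reaching 11: 2 + 3 + 3 + 10 = 18.
The next one must give 11 of some colour, so 18 + 1 = 19.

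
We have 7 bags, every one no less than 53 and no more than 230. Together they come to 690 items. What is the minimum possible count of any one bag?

53

To make one bag as small as possible, make the other 6 as large as possible.
The other 6 can take up 6 × 230 = 1380 ≥ 690 − 53, so one bag can sit at its floor of 53.
Achievable: one at 53 and the other 6 totalling 637, which fits since 6 × 53 ≤ 637 ≤ 6 × 230.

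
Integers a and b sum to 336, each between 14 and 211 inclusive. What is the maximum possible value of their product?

28224

With a + b fixed, ab peaks when the two are closest together.
Taking a = 168 and b = 168 (both in [14, 211]) gives ab = 28224.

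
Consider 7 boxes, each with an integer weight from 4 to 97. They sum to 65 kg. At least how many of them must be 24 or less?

6

Each value above 24 is at least 25, contributing at least 25 − 4 = 21 above the floor 4.
The sum exceeds the floor total 28 by 37, so at most ⌊37/21⌋ = 1 exceed 24, and at least 6 are ≤ 24.
Exactly 6 works: 6 values at 4 and 1 at 25 total 49; raise one of the low values by 16 (still ≤ 24) to hit 65.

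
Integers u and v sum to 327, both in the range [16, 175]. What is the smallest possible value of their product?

Since u + v is fixed, pushing one of them to its bound minimizes the product.
At the endpoint u = 152, v = 327 − 152 = 175, so uv = 152 × 175 = 26600.

26600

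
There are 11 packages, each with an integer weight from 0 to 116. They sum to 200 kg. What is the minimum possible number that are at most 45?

7

Each value above 45 is at least 46, contributing at least 46 − 0 = 46 above the floor 0.
The sum exceeds the floor total 0 by 200, so at most ⌊200/46⌋ = 4 exceed 45, and at least 7 are ≤ 45.
Exactly 7 works: 7 values at 0 and 4 at 46 total 184; raise one of the low values by 16 (still ≤ 45) to hit 200.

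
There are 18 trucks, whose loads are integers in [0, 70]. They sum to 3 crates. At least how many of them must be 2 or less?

If only k of them are at most 2, the other 18 − k are at least 3, so the total is at least (18 − k)·3 + k·0.
This is ≤ 3, so (18 − k)·3 + 0k ≤ 3, which gives k ≥ 17.
Exactly 17 works: 17 values at 0 and 1 at 3 total 3.

17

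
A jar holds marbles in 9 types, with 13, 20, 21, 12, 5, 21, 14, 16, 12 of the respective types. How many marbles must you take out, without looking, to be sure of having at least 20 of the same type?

In the worst case you take as many as possible of each type without reaching 20: 13 + 19 + 19 + 12 + 5 + 19 + 14 + 16 + 12 = 129.
The next one must give 20 of some type, so 129 + 1 = 130.

130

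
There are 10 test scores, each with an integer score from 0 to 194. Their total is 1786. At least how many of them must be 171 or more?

Suppose at most 10 − j of them reach 171; then j values are ≤ 170 and the rest ≤ 194.
The total is then ≤ 170·j + 194·(10 − j) = 1940 − 24j. For this to be ≥ 1786 we need j ≤ 6, so at least 10 − 6 = 4 must reach 171.
Exactly 4 works: 4 values at 194 and 6 at 170 total 1796; lower one of the high values by 10 (still ≥ 171) to hit 1786.

4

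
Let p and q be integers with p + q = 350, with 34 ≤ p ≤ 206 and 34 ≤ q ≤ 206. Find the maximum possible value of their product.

30625

pq = p(350 − p) is maximized when p is as near 350/2 as the bounds allow.
Taking p = 175 and q = 175 (both in [34, 206]) gives pq = 30625.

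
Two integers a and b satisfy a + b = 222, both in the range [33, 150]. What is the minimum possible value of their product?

For a fixed sum, ab is smallest when a and b are as far apart as possible.
The extreme feasible split is a = 72, b = 150, giving ab = 10800.

10800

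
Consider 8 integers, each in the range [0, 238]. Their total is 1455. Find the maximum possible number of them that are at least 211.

6

With k values at 211 or above and the rest at least 0, the sum is at least 0 + 211k.
Since the sum is 1455, we need 211k ≤ 1455, i.e. k ≤ 6.
k = 6 is achieved by 6 values at 211 and 2 at 0, total 1266; add 189 to one value (staying below 211) to reach 1455.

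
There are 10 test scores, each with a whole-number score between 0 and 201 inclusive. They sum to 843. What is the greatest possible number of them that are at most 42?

7

Suppose k of them are at most 42. Those contribute at most 42 each and the rest at most 201 each.
So the total is at most 42k + 201(10 − k) = 2010 − 159k. This must still be ≥ 843, so k ≤ 7.
k = 7 is achieved by 7 values at 42 and 3 at 201, total 897; lower one of the 201's by 54 (still > 42) to reach 843.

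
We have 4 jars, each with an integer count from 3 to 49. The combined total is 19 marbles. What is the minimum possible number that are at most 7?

If only k of them are at most 7, the other 4 − k are at least 8, so the total is at least (4 − k)·8 + k·3.
This is ≤ 19, so (4 − k)·8 + 3k ≤ 19, which gives k ≥ 3.
Exactly 3 works: 3 values at 3 and 1 at 8 total 17; raise one of the low values by 2 (still ≤ 7) to hit 19.

3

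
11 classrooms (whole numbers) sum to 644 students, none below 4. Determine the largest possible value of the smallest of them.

The average is 644/11 < 59, so some value is ≤ 58.
Taking 5 copies of 58 and 6 copies of 59 gives exactly 644, so 58 is attained.

58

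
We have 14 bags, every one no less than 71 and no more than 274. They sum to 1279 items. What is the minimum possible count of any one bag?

Minimizing one value means maximizing the remaining 13.
The other 13 can take up 13 × 274 = 3562 ≥ 1279 − 71, so one bag can sit at its floor of 71.
Achievable: one at 71 and the other 13 totalling 1208, which fits since 13 × 71 ≤ 1208 ≤ 13 × 274.

71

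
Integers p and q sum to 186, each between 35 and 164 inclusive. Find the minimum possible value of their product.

For a fixed sum, pq is smallest when p and q are as far apart as possible.
The extreme feasible split is p = 35, q = 151, giving pq = 5285.

5285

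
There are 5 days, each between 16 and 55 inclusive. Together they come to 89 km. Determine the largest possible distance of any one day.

To make one day as large as possible, make the other 4 as small as possible.
The other 4 contribute at least 4 × 16 = 64, leaving at most 89 − 64 = 25.
Since 25 ≤ 55, this is achievable: one at 25 and 4 at 16.

25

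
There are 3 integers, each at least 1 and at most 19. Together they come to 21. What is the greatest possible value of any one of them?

19

Maximizing one value means minimizing the remaining 2.
The other 2 contribute at least 2 × 1 = 2, leaving at most 21 − 2 = 19.
Since 19 ≤ 19, this is achievable: one at 19 and 2 at 1.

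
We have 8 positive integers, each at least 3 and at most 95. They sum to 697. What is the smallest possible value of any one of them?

Minimizing one value means maximizing the remaining 7.
The other 7 contribute at most 7 × 95 = 665, leaving at least 697 − 665 = 32.
Since 32 ≥ 3, this is achievable: one at 32 and 7 at 95.

32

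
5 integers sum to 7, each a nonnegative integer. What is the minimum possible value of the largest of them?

2

If every one of the 5 were at most 1, the total would be at most 5 × 1 = 5 < 7.
Achievable: 2 of them at 2 and 3 at 1 total 7.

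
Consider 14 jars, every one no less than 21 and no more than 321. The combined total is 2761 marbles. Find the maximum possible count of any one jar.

To make one jar as large as possible, make the other 13 as small as possible.
The other 13 contribute at least 13 × 21 = 273, leaving at most 2761 − 273 = 2488.
But each jar is capped at 321, so the maximum is 321.
Achievable: one at 321 and the other 13 totalling 2440, which fits since 13 × 21 ≤ 2440 ≤ 13 × 321.

321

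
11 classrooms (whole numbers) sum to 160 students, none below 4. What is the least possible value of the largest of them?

If every one of the 11 were at most 14, the total would be at most 11 × 14 = 154 < 160.
Achievable: 6 of them at 15 and 5 at 14 total 160.

15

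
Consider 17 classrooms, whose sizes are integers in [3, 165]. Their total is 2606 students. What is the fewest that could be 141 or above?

10

Suppose at most 17 − j of them reach 141; then j values are ≤ 140 and the rest ≤ 165.
The total is then ≤ 140·j + 165·(17 − j) = 2805 − 25j. For this to be ≥ 2606 we need j ≤ 7, so at least 17 − 7 = 10 must reach 141.
Exactly 10 works: 10 values at 165 and 7 at 140 total 2630; lower one of the high values by 24 (still ≥ 141) to hit 2606.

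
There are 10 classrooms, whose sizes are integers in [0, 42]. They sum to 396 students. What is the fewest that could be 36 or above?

7

Each value short of 36 is at most 35, costing at least 42 − 35 = 7 against the maximum total of 420.
We can afford to lose at most 420 − 396 = 24, so at most ⌊24/7⌋ = 3 fall short, and at least 7 are ≥ 36.
Exactly 7 works: 7 values at 42 and 3 at 35 total 399; lower one of the high values by 3 (still ≥ 36) to hit 396.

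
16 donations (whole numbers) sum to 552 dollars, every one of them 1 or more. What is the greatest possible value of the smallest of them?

34

The average is 552/16 < 35, so some value is ≤ 34.
Equality holds with 8 values of 34 and 8 values of 35.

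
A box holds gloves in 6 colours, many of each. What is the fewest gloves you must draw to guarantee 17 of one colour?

In the worst case you draw 16 of each of the 6 colours: 6 × 16 = 96.
One more forces 17 of some colour, so 96 + 1 = 97.

97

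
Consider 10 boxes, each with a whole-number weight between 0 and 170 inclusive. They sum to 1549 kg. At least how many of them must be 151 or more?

Each value short of 151 is at most 150, costing at least 170 − 150 = 20 against the maximum total of 1700.
We can afford to lose at most 1700 − 1549 = 151, so at most ⌊151/20⌋ = 7 fall short, and at least 3 are ≥ 151.
Exactly 3 works: 3 values at 170 and 7 at 150 total 1560; lower one of the high values by 11 (still ≥ 151) to hit 1549.

3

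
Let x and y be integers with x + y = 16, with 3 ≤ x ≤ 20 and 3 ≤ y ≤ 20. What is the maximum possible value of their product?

64

xy = x(16 − x) is maximized when x is as near 16/2 as the bounds allow.
Taking x = 8 and y = 8 (both in [3, 20]) gives xy = 64.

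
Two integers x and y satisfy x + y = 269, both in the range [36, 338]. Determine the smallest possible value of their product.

8388

Since x + y is fixed, pushing one of them to its bound minimizes the product.
At the endpoint x = 36, y = 269 − 36 = 233, so xy = 36 × 233 = 8388.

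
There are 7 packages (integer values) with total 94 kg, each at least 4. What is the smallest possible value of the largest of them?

14

The average is 94/7 > 13, so not all 7 can be 13 or less; the largest is ≥ 14.
Taking 4 copies of 13 and 3 copies of 14 gives exactly 94, so 14 is attained.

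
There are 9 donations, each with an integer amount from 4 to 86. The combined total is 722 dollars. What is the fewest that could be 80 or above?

Each value short of 80 is at most 79, costing at least 86 − 79 = 7 against the maximum total of 774.
We can afford to lose at most 774 − 722 = 52, so at most ⌊52/7⌋ = 7 fall short, and at least 2 are ≥ 80.
Exactly 2 works: 2 values at 86 and 7 at 79 total 725; lower one of the high values by 3 (still ≥ 80) to hit 722.

2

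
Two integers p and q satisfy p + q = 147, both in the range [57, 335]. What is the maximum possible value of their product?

5402

With p + q fixed, pq peaks when the two are closest together.
Taking p = 73 and q = 74 (both in [57, 335]) gives pq = 5402.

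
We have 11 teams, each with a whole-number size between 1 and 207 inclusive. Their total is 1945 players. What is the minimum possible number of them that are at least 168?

3

Each value short of 168 is at most 167, costing at least 207 − 167 = 40 against the maximum total of 2277.
We can afford to lose at most 2277 − 1945 = 332, so at most ⌊332/40⌋ = 8 fall short, and at least 3 are ≥ 168.
Exactly 3 works: 3 values at 207 and 8 at 167 total 1957; lower one of the high values by 12 (still ≥ 168) to hit 1945.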